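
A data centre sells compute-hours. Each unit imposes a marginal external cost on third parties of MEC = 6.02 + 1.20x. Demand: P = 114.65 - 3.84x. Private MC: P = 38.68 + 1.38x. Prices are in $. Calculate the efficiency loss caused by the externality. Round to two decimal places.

Market equilibrium (private): 38.68 + 1.38x = 114.65 - 3.84x → x_m = 14.5536.
Social marginal cost = private MC + MEC = 44.70 + 2.58x.
Set SMC = demand: 44.70 + 2.58x = 114.65 - 3.84x → x* = 10.8956.
Height of the DWL triangle at x_m is SMC(x_m) − demand(x_m) = MEC(x_m) = 23.4844.
DWL = ½ × 3.6580 × 23.4844 = 42.9530.

DWL = $42.95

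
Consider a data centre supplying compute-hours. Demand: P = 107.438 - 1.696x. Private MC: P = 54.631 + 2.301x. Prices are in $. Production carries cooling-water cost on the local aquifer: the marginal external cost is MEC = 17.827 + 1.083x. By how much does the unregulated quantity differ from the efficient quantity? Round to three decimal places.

6.326 units

Market equilibrium (private): 54.631 + 2.301x = 107.438 - 1.696x → x_m = 13.2117.
Social marginal cost = private MC + MEC = 72.458 + 3.384x.
Set SMC = demand: 72.458 + 3.384x = 107.438 - 1.696x → x* = 6.8858.
Gap = |13.2117 − 6.8858| = 6.3259.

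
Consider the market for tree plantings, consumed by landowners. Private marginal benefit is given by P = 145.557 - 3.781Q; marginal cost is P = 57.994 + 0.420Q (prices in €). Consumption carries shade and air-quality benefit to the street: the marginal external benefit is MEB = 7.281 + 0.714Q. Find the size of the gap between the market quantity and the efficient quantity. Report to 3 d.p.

Market equilibrium (private): 57.994 + 0.420Q = 145.557 - 3.781Q → Q_m = 20.8434.
Social marginal benefit = demand + MEB = 152.838 - 3.067Q.
Set SMB = MC: 152.838 - 3.067Q = 57.994 + 0.420Q → Q* = 27.1993.
Gap = |20.8434 − 27.1993| = 6.3559.

6.356 units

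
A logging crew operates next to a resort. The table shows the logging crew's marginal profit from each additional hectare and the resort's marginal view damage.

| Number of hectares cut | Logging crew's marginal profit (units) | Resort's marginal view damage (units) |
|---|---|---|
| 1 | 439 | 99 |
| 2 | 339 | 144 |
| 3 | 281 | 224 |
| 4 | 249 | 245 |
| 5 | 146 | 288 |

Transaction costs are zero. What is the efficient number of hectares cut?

4

Bargaining reaches the level where marginal profit last exceeds marginal view damage.
That holds through level 4 (249 ≥ 245) but not at 5 (146 < 288).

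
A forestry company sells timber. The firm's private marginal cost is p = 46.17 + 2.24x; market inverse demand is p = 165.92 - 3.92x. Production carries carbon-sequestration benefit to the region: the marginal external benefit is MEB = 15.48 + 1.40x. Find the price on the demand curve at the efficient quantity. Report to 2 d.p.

P = 54.55

Social marginal cost = private MC − MEB = 30.69 + 0.84x.
Set SMC = demand: 30.69 + 0.84x = 165.92 - 3.92x → x* = 28.4097.
Consumer price on the demand curve at x*: 165.92 − 3.92×28.4097 = 54.5540.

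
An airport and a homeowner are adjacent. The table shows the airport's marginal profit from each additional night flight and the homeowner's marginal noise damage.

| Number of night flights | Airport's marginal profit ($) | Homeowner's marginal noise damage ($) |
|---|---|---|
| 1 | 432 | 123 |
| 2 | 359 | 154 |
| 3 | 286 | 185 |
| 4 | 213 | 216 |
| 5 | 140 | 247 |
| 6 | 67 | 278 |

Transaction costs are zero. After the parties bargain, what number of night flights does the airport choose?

Bargaining reaches the level where marginal profit last exceeds marginal noise damage.
That holds through level 3 (286 ≥ 185) but not at 4 (213 < 216).

3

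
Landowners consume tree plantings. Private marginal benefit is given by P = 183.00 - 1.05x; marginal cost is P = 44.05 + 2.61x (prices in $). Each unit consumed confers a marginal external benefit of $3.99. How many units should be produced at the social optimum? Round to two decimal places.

x* = 39.05

Social marginal benefit = demand + MEB = 186.99 - 1.05x.
Set SMB = MC: 186.99 - 1.05x = 44.05 + 2.61x → x* = 39.0546.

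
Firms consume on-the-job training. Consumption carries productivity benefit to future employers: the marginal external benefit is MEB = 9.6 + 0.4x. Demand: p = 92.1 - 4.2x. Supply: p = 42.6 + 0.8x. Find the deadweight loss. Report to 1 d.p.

Market equilibrium (private): 42.6 + 0.8x = 92.1 - 4.2x → x_m = 9.9000.
Social marginal benefit = demand + MEB = 101.7 - 3.8x.
Set SMB = MC: 101.7 - 3.8x = 42.6 + 0.8x → x* = 12.8478.
The loss is the area between SMB and MC from x* to x_m; with linear curves that's a triangle of height MEB(x_m).
DWL = ½ × 2.9478 × 13.5600 = 19.9861.

DWL = 20.0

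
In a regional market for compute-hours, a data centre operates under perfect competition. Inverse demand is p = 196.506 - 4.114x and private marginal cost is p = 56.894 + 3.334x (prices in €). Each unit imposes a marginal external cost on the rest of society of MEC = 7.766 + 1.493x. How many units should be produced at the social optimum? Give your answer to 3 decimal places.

Social marginal cost = private MC + MEC = 64.660 + 4.827x.
Set SMC = demand: 64.660 + 4.827x = 196.506 - 4.114x → x* = 14.7462.

x* = 14.746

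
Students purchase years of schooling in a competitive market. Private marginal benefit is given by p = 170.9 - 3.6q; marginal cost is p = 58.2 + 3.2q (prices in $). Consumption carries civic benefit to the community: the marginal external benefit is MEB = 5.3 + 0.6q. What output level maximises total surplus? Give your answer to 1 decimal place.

Social marginal benefit = demand + MEB = 176.2 - 3.0q.
Set SMB = MC: 176.2 - 3.0q = 58.2 + 3.2q → q* = 19.0323.

q* = 19.0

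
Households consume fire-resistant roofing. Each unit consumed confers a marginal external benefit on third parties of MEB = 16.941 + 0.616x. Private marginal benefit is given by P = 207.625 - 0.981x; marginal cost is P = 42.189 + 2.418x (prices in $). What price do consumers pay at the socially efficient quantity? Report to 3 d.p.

P = $143.338

Social marginal benefit = demand + MEB = 224.566 - 0.365x.
Set SMB = MC: 224.566 - 0.365x = 42.189 + 2.418x → x* = 65.5325.
Consumer price on the demand curve at x*: 207.625 − 0.981×65.5325 = 143.3376.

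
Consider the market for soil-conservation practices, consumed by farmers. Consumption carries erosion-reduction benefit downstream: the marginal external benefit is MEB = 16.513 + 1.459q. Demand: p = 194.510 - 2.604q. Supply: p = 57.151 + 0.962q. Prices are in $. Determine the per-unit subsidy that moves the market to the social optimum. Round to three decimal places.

Social marginal benefit = demand + MEB = 211.023 - 1.145q.
Set SMB = MC: 211.023 - 1.145q = 57.151 + 0.962q → q* = 73.0290.
The Pigouvian subsidy equals MEB at q*: 16.513 + 1.459×73.0290 = 123.0623.

subsidy = $123.062 per unit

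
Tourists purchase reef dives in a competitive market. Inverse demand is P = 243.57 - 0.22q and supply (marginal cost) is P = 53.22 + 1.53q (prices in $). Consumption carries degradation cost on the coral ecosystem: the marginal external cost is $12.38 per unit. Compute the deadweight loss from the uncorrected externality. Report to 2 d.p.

DWL = $43.79

Market equilibrium (private): 53.22 + 1.53q = 243.57 - 0.22q → q_m = 108.7714.
Social marginal benefit = demand − MEC = 231.19 - 0.22q.
Set SMB = MC: 231.19 - 0.22q = 53.22 + 1.53q → q* = 101.6971.
The welfare-loss triangle has base |q_m − q*| and height MEC(q_m) (the vertical gap between SMB and MC is zero at q* and MEC at q_m).
DWL = ½ × 7.0743 × 12.3800 = 43.7899.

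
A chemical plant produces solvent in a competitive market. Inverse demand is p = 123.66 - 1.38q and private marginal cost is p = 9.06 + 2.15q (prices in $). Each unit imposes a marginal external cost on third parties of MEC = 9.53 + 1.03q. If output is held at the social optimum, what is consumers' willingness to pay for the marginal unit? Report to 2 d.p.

P = $91.86

Social marginal cost = private MC + MEC = 18.59 + 3.18q.
Set SMC = demand: 18.59 + 3.18q = 123.66 - 1.38q → q* = 23.0417.
Consumer price on the demand curve at q*: 123.66 − 1.38×23.0417 = 91.8625.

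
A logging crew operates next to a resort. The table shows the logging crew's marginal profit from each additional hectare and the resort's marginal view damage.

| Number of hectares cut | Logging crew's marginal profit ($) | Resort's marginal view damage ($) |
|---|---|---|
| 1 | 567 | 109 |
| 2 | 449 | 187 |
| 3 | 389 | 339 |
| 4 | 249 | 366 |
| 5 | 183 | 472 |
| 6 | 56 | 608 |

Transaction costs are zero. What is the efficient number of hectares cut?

3

Bargaining reaches the level where marginal profit last exceeds marginal view damage.
That holds through level 3 (389 ≥ 339) but not at 4 (249 < 366).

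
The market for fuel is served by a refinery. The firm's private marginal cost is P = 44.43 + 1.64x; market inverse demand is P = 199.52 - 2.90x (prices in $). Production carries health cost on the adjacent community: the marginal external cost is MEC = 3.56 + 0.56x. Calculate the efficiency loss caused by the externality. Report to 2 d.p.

DWL = $50.47

Market equilibrium (private): 44.43 + 1.64x = 199.52 - 2.90x → x_m = 34.1608.
Social marginal cost = private MC + MEC = 47.99 + 2.20x.
Set SMC = demand: 47.99 + 2.20x = 199.52 - 2.90x → x* = 29.7118.
Height of the DWL triangle at x_m is SMC(x_m) − demand(x_m) = MEC(x_m) = 22.6900.
DWL = ½ × 4.4490 × 22.6900 = 50.4739.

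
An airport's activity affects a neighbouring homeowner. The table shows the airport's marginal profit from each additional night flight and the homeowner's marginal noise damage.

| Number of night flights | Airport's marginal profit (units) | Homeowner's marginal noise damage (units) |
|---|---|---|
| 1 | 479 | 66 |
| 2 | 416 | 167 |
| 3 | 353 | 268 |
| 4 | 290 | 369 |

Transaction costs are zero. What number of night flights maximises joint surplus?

3

Bargaining reaches the level where marginal profit last exceeds marginal noise damage.
That holds through level 3 (353 ≥ 268) but not at 4 (290 < 369).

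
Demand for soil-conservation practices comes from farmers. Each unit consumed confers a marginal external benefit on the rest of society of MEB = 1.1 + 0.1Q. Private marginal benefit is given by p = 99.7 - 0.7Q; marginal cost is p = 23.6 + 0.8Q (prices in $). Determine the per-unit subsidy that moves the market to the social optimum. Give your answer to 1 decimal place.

subsidy = $6.6 per unit

Social marginal benefit = demand + MEB = 100.8 - 0.6Q.
Set SMB = MC: 100.8 - 0.6Q = 23.6 + 0.8Q → Q* = 55.1429.
The Pigouvian subsidy equals MEB at Q*: 1.1 + 0.1×55.1429 = 6.6143.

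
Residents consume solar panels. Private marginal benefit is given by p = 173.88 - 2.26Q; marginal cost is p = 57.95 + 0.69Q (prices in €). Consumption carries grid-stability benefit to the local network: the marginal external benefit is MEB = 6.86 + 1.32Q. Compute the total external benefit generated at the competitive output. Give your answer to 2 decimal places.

Market equilibrium (private): 57.95 + 0.69Q = 173.88 - 2.26Q → Q_m = 39.2983.
Total external benefit = ∫₀^{Q_m} (6.86 + 1.32Q) dQ = 6.86×39.2983 + ½×1.32×39.2983² = 1288.8616.

€1288.86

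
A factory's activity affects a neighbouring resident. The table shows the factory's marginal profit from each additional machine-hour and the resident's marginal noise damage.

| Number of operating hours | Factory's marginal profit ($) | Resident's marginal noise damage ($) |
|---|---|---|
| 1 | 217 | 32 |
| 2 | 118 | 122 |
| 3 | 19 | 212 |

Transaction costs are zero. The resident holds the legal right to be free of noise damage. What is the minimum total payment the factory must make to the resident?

Efficient level: marginal profit ≥ marginal noise damage through level 1, so k* = 1.
With the resident holding the right, the factory must at least compensate total damage at k*: 32 = 32.

$32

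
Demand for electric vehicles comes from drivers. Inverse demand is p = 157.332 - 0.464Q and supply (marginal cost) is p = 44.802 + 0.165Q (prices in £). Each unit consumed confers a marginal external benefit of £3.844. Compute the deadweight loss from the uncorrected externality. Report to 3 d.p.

Market equilibrium (private): 44.802 + 0.165Q = 157.332 - 0.464Q → Q_m = 178.9030.
Social marginal benefit = demand + MEB = 161.176 - 0.464Q.
Set SMB = MC: 161.176 - 0.464Q = 44.802 + 0.165Q → Q* = 185.0143.
Between Q* and Q_m the wedge SMB − MC runs linearly from 0 to MEB(Q_m), so the loss is a triangle.
DWL = ½ × 6.1113 × 3.8440 = 11.7459.

DWL = £11.746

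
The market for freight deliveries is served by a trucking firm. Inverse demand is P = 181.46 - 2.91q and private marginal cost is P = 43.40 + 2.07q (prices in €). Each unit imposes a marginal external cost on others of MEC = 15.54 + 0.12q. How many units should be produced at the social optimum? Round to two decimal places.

Social marginal cost = private MC + MEC = 58.94 + 2.19q.
Set SMC = demand: 58.94 + 2.19q = 181.46 - 2.91q → q* = 24.0235.

q* = 24.02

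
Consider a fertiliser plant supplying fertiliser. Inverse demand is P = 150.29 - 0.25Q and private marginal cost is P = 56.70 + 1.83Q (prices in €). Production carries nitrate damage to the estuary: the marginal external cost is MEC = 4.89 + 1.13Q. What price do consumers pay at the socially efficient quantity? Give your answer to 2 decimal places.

P = €143.38

Social marginal cost = private MC + MEC = 61.59 + 2.96Q.
Set SMC = demand: 61.59 + 2.96Q = 150.29 - 0.25Q → Q* = 27.6324.
Consumer price on the demand curve at Q*: 150.29 − 0.25×27.6324 = 143.3819.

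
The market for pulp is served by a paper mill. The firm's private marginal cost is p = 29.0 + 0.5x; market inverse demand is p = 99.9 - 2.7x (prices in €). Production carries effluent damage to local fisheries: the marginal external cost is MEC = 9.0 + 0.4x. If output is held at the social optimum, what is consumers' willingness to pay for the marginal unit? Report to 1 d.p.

Social marginal cost = private MC + MEC = 38.0 + 0.9x.
Set SMC = demand: 38.0 + 0.9x = 99.9 - 2.7x → x* = 17.1944.
Consumer price on the demand curve at x*: 99.9 − 2.7×17.1944 = 53.4751.

P = €53.5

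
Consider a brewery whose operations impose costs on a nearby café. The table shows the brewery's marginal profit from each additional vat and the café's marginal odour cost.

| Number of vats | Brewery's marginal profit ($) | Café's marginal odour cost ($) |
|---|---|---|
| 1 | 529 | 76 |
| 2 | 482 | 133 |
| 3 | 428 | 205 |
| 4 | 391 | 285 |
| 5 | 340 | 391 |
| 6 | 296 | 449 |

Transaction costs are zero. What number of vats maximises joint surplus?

4

Bargaining reaches the level where marginal profit last exceeds marginal odour cost.
That holds through level 4 (391 ≥ 285) but not at 5 (340 < 391).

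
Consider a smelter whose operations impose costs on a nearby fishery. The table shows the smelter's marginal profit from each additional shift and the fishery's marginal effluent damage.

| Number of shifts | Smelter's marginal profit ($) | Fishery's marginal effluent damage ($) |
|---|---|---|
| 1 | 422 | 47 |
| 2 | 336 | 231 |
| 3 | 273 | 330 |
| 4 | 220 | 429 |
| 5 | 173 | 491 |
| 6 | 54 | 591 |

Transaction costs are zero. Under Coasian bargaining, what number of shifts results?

Bargaining reaches the level where marginal profit last exceeds marginal effluent damage.
That holds through level 2 (336 ≥ 231) but not at 3 (273 < 330).

2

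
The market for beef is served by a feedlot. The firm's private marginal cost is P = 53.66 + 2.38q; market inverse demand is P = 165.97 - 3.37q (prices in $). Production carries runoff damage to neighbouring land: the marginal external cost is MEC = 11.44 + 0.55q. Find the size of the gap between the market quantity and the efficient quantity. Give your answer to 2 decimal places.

Market equilibrium (private): 53.66 + 2.38q = 165.97 - 3.37q → q_m = 19.5322.
Social marginal cost = private MC + MEC = 65.10 + 2.93q.
Set SMC = demand: 65.10 + 2.93q = 165.97 - 3.37q → q* = 16.0111.
Gap = |19.5322 − 16.0111| = 3.5211.

3.52 units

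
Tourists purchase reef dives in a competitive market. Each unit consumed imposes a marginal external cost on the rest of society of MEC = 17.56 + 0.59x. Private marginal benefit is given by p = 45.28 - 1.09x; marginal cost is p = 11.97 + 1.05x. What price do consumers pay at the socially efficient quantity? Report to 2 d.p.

Social marginal benefit = demand − MEC = 27.72 - 1.68x.
Set SMB = MC: 27.72 - 1.68x = 11.97 + 1.05x → x* = 5.7692.
Consumer price on the demand curve at x*: 45.28 − 1.09×5.7692 = 38.9916.

P = 38.99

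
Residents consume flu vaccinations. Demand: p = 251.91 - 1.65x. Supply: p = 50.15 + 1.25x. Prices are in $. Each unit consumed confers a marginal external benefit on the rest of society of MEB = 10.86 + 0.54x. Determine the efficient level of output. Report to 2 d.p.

Social marginal benefit = demand + MEB = 262.77 - 1.11x.
Set SMB = MC: 262.77 - 1.11x = 50.15 + 1.25x → x* = 90.0932.

x* = 90.09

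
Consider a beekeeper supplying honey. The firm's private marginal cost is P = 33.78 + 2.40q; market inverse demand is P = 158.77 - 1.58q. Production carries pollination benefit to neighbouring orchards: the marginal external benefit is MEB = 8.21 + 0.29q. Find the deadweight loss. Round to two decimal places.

DWL = 40.64

Market equilibrium (private): 33.78 + 2.40q = 158.77 - 1.58q → q_m = 31.4045.
Social marginal cost = private MC − MEB = 25.57 + 2.11q.
Set SMC = demand: 25.57 + 2.11q = 158.77 - 1.58q → q* = 36.0976.
The welfare-loss triangle has base |q_m − q*| and height MEB(q_m) (the vertical gap between SMC and demand is zero at q* and MEB at q_m).
DWL = ½ × 4.6931 × 17.3173 = 40.6359.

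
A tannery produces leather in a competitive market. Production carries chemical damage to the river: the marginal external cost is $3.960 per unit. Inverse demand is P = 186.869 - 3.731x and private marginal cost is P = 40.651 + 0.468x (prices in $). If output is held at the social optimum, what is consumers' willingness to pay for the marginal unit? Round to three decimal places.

Social marginal cost = private MC + MEC = 44.611 + 0.468x.
Set SMC = demand: 44.611 + 0.468x = 186.869 - 3.731x → x* = 33.8790.
Consumer price on the demand curve at x*: 186.869 − 3.731×33.8790 = 60.4665.

P = $60.466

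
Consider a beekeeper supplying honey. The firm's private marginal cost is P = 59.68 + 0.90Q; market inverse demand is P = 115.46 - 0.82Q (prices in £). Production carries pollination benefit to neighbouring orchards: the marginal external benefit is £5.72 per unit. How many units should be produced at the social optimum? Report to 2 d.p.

Social marginal cost = private MC − MEB = 53.96 + 0.90Q.
Set SMC = demand: 53.96 + 0.90Q = 115.46 - 0.82Q → Q* = 35.7558.

Q* = 35.76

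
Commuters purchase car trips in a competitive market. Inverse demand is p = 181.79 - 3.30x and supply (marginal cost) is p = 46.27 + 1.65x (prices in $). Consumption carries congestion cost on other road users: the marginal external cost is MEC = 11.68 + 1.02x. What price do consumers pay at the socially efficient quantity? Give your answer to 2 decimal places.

P = $113.34

Social marginal benefit = demand − MEC = 170.11 - 4.32x.
Set SMB = MC: 170.11 - 4.32x = 46.27 + 1.65x → x* = 20.7437.
Consumer price on the demand curve at x*: 181.79 − 3.30×20.7437 = 113.3358.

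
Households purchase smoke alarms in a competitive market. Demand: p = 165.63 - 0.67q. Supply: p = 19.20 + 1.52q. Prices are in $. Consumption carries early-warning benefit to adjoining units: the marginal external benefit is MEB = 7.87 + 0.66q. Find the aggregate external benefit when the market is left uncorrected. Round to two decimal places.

$2001.53

Market equilibrium (private): 19.20 + 1.52q = 165.63 - 0.67q → q_m = 66.8630.
Total external benefit = ∫₀^{q_m} (7.87 + 0.66q) dq = 7.87×66.8630 + ½×0.66×66.8630² = 2001.5299.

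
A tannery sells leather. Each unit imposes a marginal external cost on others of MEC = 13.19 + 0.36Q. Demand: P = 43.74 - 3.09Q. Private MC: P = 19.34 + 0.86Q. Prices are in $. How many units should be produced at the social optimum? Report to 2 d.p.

Q* = 2.60

Social marginal cost = private MC + MEC = 32.53 + 1.22Q.
Set SMC = demand: 32.53 + 1.22Q = 43.74 - 3.09Q → Q* = 2.6009.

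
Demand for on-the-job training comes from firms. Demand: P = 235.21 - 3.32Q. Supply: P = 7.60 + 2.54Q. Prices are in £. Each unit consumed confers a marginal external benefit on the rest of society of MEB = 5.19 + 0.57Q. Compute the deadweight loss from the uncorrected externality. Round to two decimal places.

Market equilibrium (private): 7.60 + 2.54Q = 235.21 - 3.32Q → Q_m = 38.8413.
Social marginal benefit = demand + MEB = 240.40 - 2.75Q.
Set SMB = MC: 240.40 - 2.75Q = 7.60 + 2.54Q → Q* = 44.0076.
Between Q* and Q_m the wedge SMB − MC runs linearly from 0 to MEB(Q_m), so the loss is a triangle.
DWL = ½ × 5.1663 × 27.3295 = 70.5962.

DWL = £70.60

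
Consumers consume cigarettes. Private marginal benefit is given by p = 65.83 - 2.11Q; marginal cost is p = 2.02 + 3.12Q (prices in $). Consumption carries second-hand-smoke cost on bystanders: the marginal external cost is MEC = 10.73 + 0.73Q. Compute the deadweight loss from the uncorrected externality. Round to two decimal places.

DWL = $32.35

Market equilibrium (private): 2.02 + 3.12Q = 65.83 - 2.11Q → Q_m = 12.2008.
Social marginal benefit = demand − MEC = 55.10 - 2.84Q.
Set SMB = MC: 55.10 - 2.84Q = 2.02 + 3.12Q → Q* = 8.9060.
The welfare-loss triangle has base |Q_m − Q*| and height MEC(Q_m) (the vertical gap between SMB and MC is zero at Q* and MEC at Q_m).
DWL = ½ × 3.2948 × 19.6366 = 32.3493.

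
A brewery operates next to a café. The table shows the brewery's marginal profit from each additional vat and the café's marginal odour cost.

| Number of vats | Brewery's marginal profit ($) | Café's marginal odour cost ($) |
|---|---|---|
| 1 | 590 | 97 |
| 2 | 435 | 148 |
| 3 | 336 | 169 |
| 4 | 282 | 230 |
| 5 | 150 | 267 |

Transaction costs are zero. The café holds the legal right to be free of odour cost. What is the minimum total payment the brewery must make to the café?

$644

Efficient level: marginal profit ≥ marginal odour cost through level 4, so k* = 4.
With the café holding the right, the brewery must at least compensate total damage at k*: 97 + 148 + 169 + 230 = 644.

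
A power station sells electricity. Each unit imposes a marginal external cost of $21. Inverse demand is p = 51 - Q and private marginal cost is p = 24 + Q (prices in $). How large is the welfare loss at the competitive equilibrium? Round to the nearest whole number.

DWL = $110

Market equilibrium (private): 24 + Q = 51 - Q → Q_m = 13.5000.
Social marginal cost = private MC + MEC = 45 + Q.
Set SMC = demand: 45 + Q = 51 - Q → Q* = 3.0000.
Height of the DWL triangle at Q_m is SMC(Q_m) − demand(Q_m) = MEC(Q_m) = 21.0000.
DWL = ½ × 10.5000 × 21.0000 = 110.2500.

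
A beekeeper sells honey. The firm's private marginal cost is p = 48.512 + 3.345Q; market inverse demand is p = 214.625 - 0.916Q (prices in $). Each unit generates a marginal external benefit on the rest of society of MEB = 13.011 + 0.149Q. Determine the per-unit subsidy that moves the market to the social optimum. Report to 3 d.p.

Social marginal cost = private MC − MEB = 35.501 + 3.196Q.
Set SMC = demand: 35.501 + 3.196Q = 214.625 - 0.916Q → Q* = 43.5613.
The Pigouvian subsidy equals MEB at Q*: 13.011 + 0.149×43.5613 = 19.5016.

subsidy = $19.502 per unit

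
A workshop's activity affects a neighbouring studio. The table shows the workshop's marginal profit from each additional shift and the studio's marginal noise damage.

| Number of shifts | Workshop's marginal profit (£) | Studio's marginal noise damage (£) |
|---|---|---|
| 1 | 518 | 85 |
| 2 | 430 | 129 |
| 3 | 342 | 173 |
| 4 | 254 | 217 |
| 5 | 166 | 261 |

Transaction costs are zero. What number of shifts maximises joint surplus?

4

Bargaining reaches the level where marginal profit last exceeds marginal noise damage.
That holds through level 4 (254 ≥ 217) but not at 5 (166 < 261).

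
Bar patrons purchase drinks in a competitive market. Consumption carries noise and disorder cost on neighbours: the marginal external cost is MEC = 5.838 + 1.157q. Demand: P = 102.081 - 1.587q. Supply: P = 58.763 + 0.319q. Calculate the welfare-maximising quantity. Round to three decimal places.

q* = 12.236

Social marginal benefit = demand − MEC = 96.243 - 2.744q.
Set SMB = MC: 96.243 - 2.744q = 58.763 + 0.319q → q* = 12.2364.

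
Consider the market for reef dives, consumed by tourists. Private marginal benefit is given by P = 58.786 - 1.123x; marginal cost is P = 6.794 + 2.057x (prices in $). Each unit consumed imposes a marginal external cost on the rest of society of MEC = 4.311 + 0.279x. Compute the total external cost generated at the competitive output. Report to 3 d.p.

$107.774

Market equilibrium (private): 6.794 + 2.057x = 58.786 - 1.123x → x_m = 16.3497.
Total external cost = ∫₀^{x_m} (4.311 + 0.279x) dx = 4.311×16.3497 + ½×0.279×16.3497² = 107.7737.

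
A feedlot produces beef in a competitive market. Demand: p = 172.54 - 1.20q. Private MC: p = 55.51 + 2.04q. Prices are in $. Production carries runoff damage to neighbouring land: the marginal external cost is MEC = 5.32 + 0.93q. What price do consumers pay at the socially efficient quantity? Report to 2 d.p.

P = $140.39

Social marginal cost = private MC + MEC = 60.83 + 2.97q.
Set SMC = demand: 60.83 + 2.97q = 172.54 - 1.20q → q* = 26.7890.
Consumer price on the demand curve at q*: 172.54 − 1.20×26.7890 = 140.3932.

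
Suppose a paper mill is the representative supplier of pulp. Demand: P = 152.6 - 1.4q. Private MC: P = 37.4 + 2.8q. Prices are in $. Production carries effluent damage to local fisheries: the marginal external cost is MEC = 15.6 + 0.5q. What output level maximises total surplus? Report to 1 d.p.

Social marginal cost = private MC + MEC = 53.0 + 3.3q.
Set SMC = demand: 53.0 + 3.3q = 152.6 - 1.4q → q* = 21.1915.

q* = 21.2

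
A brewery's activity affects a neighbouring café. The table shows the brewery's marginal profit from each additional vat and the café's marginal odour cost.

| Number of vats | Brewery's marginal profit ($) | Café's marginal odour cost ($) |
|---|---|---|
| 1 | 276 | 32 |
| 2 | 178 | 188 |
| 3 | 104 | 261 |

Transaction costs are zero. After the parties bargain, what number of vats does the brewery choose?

1

Bargaining reaches the level where marginal profit last exceeds marginal odour cost.
That holds through level 1 (276 ≥ 32) but not at 2 (178 < 188).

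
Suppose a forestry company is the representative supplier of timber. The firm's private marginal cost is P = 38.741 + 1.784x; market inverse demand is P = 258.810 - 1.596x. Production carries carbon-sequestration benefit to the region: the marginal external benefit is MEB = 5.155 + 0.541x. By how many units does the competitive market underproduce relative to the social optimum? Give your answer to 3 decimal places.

14.223 units

Market equilibrium (private): 38.741 + 1.784x = 258.810 - 1.596x → x_m = 65.1092.
Social marginal cost = private MC − MEB = 33.586 + 1.243x.
Set SMC = demand: 33.586 + 1.243x = 258.810 - 1.596x → x* = 79.3322.
Gap = |65.1092 − 79.3322| = 14.2230.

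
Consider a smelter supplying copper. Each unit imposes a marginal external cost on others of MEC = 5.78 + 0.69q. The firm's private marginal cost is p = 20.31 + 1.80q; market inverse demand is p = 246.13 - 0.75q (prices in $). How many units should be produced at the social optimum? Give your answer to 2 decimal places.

q* = 67.91

Social marginal cost = private MC + MEC = 26.09 + 2.49q.
Set SMC = demand: 26.09 + 2.49q = 246.13 - 0.75q → q* = 67.9136.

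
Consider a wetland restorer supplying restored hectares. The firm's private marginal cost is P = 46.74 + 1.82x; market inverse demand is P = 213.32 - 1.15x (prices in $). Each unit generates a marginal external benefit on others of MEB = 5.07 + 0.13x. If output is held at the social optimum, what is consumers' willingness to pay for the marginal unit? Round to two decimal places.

P = $143.81

Social marginal cost = private MC − MEB = 41.67 + 1.69x.
Set SMC = demand: 41.67 + 1.69x = 213.32 - 1.15x → x* = 60.4401.
Consumer price on the demand curve at x*: 213.32 − 1.15×60.4401 = 143.8139.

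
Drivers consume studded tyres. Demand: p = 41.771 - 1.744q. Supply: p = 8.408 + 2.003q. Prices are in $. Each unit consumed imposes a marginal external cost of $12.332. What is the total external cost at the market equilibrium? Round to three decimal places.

$109.803

Market equilibrium (private): 8.408 + 2.003q = 41.771 - 1.744q → q_m = 8.9039.
Total external cost = MEC × q_m = 12.332 × 8.9039 = 109.8029.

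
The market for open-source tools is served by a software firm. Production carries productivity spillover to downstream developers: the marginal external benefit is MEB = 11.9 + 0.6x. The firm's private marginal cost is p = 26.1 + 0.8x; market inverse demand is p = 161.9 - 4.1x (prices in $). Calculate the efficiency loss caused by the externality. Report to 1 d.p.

Market equilibrium (private): 26.1 + 0.8x = 161.9 - 4.1x → x_m = 27.7143.
Social marginal cost = private MC − MEB = 14.2 + 0.2x.
Set SMC = demand: 14.2 + 0.2x = 161.9 - 4.1x → x* = 34.3488.
The loss is the area between SMC and demand from x* to x_m; with linear curves that's a triangle of height MEB(x_m).
DWL = ½ × 6.6345 × 28.5286 = 94.6365.

DWL = $94.6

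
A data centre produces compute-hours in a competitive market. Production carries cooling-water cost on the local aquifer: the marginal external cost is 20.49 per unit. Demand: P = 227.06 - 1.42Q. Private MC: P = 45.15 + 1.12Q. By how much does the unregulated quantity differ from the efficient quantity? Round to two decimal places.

8.07 units

Market equilibrium (private): 45.15 + 1.12Q = 227.06 - 1.42Q → Q_m = 71.6181.
Social marginal cost = private MC + MEC = 65.64 + 1.12Q.
Set SMC = demand: 65.64 + 1.12Q = 227.06 - 1.42Q → Q* = 63.5512.
Gap = |71.6181 − 63.5512| = 8.0669.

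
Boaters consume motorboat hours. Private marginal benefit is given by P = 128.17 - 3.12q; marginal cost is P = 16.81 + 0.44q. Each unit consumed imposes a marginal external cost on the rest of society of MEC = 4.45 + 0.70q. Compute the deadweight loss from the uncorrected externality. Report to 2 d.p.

DWL = 81.47

Market equilibrium (private): 16.81 + 0.44q = 128.17 - 3.12q → q_m = 31.2809.
Social marginal benefit = demand − MEC = 123.72 - 3.82q.
Set SMB = MC: 123.72 - 3.82q = 16.81 + 0.44q → q* = 25.0962.
The welfare-loss triangle has base |q_m − q*| and height MEC(q_m) (the vertical gap between SMB and MC is zero at q* and MEC at q_m).
DWL = ½ × 6.1847 × 26.3466 = 81.4729.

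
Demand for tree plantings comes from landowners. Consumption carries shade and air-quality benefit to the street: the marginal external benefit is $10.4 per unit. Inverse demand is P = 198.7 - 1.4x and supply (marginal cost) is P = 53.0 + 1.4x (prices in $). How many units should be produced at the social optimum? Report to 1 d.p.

Social marginal benefit = demand + MEB = 209.1 - 1.4x.
Set SMB = MC: 209.1 - 1.4x = 53.0 + 1.4x → x* = 55.7500.

x* = 55.8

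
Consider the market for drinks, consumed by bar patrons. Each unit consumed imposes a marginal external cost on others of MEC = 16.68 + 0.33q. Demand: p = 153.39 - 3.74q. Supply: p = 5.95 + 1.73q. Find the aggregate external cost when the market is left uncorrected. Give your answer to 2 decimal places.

Market equilibrium (private): 5.95 + 1.73q = 153.39 - 3.74q → q_m = 26.9543.
Total external cost = ∫₀^{q_m} (16.68 + 0.33q) dq = 16.68×26.9543 + ½×0.33×26.9543² = 569.4759.

569.48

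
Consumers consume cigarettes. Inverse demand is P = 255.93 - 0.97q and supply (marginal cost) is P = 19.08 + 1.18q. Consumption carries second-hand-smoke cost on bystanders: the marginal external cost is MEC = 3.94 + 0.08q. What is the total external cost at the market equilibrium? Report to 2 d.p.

919.48

Market equilibrium (private): 19.08 + 1.18q = 255.93 - 0.97q → q_m = 110.1628.
Total external cost = ∫₀^{q_m} (3.94 + 0.08q) dq = 3.94×110.1628 + ½×0.08×110.1628² = 919.4751.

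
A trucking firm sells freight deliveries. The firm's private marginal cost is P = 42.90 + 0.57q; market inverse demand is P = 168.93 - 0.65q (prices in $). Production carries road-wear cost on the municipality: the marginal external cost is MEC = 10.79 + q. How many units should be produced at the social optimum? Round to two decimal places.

q* = 51.91

Social marginal cost = private MC + MEC = 53.69 + 1.57q.
Set SMC = demand: 53.69 + 1.57q = 168.93 - 0.65q → q* = 51.9099.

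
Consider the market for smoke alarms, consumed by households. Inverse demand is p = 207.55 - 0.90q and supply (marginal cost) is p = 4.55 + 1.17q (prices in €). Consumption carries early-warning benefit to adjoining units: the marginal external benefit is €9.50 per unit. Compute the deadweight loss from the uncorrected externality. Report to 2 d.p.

Market equilibrium (private): 4.55 + 1.17q = 207.55 - 0.90q → q_m = 98.0676.
Social marginal benefit = demand + MEB = 217.05 - 0.90q.
Set SMB = MC: 217.05 - 0.90q = 4.55 + 1.17q → q* = 102.6570.
The loss is the area between SMB and MC from q* to q_m; with linear curves that's a triangle of height MEB(q_m).
DWL = ½ × 4.5894 × 9.5000 = 21.7997.

DWL = €21.80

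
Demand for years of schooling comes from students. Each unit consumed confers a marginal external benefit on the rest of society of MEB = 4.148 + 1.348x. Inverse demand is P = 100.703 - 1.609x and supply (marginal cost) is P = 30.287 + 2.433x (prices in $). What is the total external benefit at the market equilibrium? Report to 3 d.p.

Market equilibrium (private): 30.287 + 2.433x = 100.703 - 1.609x → x_m = 17.4211.
Total external benefit = ∫₀^{x_m} (4.148 + 1.348x) dx = 4.148×17.4211 + ½×1.348×17.4211² = 276.8182.

$276.818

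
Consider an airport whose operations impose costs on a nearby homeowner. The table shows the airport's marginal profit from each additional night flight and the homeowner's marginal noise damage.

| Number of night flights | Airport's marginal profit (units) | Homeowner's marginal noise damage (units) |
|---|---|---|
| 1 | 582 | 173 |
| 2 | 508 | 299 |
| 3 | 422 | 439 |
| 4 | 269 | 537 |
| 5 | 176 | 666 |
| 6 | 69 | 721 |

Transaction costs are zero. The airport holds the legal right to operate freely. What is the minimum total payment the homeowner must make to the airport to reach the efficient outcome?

Left alone the airport would choose level 6 (marginal profit stays positive).
Efficient level: k* = 2 (marginal profit ≥ marginal noise damage through 2).
The homeowner must at least cover the airport's forgone profit from cutting 6→2: 422 + 269 + 176 + 69 = 936.

936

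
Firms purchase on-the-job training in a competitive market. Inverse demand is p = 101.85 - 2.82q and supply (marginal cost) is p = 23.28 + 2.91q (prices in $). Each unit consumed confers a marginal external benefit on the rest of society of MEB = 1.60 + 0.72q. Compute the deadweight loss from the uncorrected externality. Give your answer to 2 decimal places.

DWL = $13.14

Market equilibrium (private): 23.28 + 2.91q = 101.85 - 2.82q → q_m = 13.7120.
Social marginal benefit = demand + MEB = 103.45 - 2.10q.
Set SMB = MC: 103.45 - 2.10q = 23.28 + 2.91q → q* = 16.0020.
The welfare-loss triangle has base |q_m − q*| and height MEB(q_m) (the vertical gap between SMB and MC is zero at q* and MEB at q_m).
DWL = ½ × 2.2900 × 11.4727 = 13.1362.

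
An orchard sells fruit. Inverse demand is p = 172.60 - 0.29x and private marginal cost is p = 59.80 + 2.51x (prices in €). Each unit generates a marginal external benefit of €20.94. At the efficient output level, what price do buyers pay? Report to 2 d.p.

Social marginal cost = private MC − MEB = 38.86 + 2.51x.
Set SMC = demand: 38.86 + 2.51x = 172.60 - 0.29x → x* = 47.7643.
Consumer price on the demand curve at x*: 172.60 − 0.29×47.7643 = 158.7484.

P = €158.75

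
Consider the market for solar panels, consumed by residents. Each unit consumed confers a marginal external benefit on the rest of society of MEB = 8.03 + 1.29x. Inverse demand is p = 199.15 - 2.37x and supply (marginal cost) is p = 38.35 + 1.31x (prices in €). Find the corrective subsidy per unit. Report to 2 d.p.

subsidy = €99.16 per unit

Social marginal benefit = demand + MEB = 207.18 - 1.08x.
Set SMB = MC: 207.18 - 1.08x = 38.35 + 1.31x → x* = 70.6402.
The Pigouvian subsidy equals MEB at x*: 8.03 + 1.29×70.6402 = 99.1559.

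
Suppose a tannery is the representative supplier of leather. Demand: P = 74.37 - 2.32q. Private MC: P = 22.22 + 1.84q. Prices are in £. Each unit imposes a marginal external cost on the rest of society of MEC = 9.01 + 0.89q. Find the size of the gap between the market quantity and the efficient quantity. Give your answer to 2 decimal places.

Market equilibrium (private): 22.22 + 1.84q = 74.37 - 2.32q → q_m = 12.5361.
Social marginal cost = private MC + MEC = 31.23 + 2.73q.
Set SMC = demand: 31.23 + 2.73q = 74.37 - 2.32q → q* = 8.5426.
Gap = |12.5361 − 8.5426| = 3.9935.

3.99 units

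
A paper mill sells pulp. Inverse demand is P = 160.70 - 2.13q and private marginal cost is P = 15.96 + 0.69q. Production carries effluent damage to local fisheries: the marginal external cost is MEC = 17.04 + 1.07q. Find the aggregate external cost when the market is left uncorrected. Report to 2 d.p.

Market equilibrium (private): 15.96 + 0.69q = 160.70 - 2.13q → q_m = 51.3262.
Total external cost = ∫₀^{q_m} (17.04 + 1.07q) dq = 17.04×51.3262 + ½×1.07×51.3262² = 2283.9911.

2283.99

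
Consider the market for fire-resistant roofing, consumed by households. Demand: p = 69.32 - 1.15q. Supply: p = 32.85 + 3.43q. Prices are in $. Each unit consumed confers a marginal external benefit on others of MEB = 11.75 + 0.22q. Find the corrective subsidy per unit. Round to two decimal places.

Social marginal benefit = demand + MEB = 81.07 - 0.93q.
Set SMB = MC: 81.07 - 0.93q = 32.85 + 3.43q → q* = 11.0596.
The Pigouvian subsidy equals MEB at q*: 11.75 + 0.22×11.0596 = 14.1831.

subsidy = $14.18 per unit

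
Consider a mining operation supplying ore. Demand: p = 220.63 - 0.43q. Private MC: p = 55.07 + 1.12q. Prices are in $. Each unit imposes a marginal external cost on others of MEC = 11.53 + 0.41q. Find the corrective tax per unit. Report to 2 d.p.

Social marginal cost = private MC + MEC = 66.60 + 1.53q.
Set SMC = demand: 66.60 + 1.53q = 220.63 - 0.43q → q* = 78.5867.
The Pigouvian tax equals MEC at q*: 11.53 + 0.41×78.5867 = 43.7505.

tax = $43.75 per unit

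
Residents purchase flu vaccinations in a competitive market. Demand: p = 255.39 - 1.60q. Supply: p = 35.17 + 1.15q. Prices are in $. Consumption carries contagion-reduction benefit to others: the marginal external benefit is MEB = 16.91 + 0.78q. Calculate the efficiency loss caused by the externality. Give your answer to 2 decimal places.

Market equilibrium (private): 35.17 + 1.15q = 255.39 - 1.60q → q_m = 80.0800.
Social marginal benefit = demand + MEB = 272.30 - 0.82q.
Set SMB = MC: 272.30 - 0.82q = 35.17 + 1.15q → q* = 120.3706.
Height of the DWL triangle at q_m is SMB(q_m) − MC(q_m) = MEB(q_m) = 79.3724.
DWL = ½ × 40.2906 × 79.3724 = 1598.9808.

DWL = $1598.98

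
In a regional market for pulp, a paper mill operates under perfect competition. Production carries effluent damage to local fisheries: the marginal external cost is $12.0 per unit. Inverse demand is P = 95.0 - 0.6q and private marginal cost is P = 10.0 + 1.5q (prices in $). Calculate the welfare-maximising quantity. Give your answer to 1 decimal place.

q* = 34.8

Social marginal cost = private MC + MEC = 22.0 + 1.5q.
Set SMC = demand: 22.0 + 1.5q = 95.0 - 0.6q → q* = 34.7619.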